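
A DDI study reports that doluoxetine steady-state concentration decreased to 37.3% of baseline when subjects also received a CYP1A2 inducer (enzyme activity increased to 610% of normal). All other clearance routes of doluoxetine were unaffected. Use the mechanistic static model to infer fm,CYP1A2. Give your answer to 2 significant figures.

0.33

Let x = fm,CYP1A2. Because steady-state concentration ∝ 1/CL, relative clearance rose to 1/0.373 = 2.681.
Only the CYP1A2 route changed, so 2.681 = x·6.1 + (1 − x), giving x = 0.33.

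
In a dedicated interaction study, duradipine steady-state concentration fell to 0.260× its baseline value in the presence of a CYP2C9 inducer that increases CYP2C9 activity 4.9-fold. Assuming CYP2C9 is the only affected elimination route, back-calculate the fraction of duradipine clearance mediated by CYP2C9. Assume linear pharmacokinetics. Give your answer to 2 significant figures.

CL'/CL = 1 / 0.260 = 3.846
4.9·fm + (1 − fm) = 3.846
fm = (3.846 − 1) / (4.9 − 1) = 0.73

0.73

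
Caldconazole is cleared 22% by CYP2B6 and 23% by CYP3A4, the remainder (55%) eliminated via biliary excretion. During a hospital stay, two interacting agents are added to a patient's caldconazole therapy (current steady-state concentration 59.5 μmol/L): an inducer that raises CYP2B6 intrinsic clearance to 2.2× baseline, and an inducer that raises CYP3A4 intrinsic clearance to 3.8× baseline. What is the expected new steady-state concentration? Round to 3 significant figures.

The CYP2B6 pathway (22% of clearance) rises to 2.2× activity: 0.22 × 2.2 = 0.484.
The CYP3A4 pathway (23% of clearance) rises to 3.8× activity: 0.23 × 3.8 = 0.874.
The remaining 55% of clearance is unaffected.
CL_new/CL_old = 0.484 + 0.874 + 0.55 = 1.908.
Steady-state concentration ∝ 1/CL: new value = 59.5 / 1.908 = 31.2 μmol/L.

31.2 μmol/L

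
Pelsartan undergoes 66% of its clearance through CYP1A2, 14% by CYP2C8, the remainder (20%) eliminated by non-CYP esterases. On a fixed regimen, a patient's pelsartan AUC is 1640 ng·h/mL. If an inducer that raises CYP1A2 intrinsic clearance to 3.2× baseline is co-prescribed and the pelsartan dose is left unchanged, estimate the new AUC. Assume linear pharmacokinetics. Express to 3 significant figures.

669 ng·h/mL

The CYP1A2 pathway (66% of clearance) rises to 3.2× activity: 0.66 × 3.2 = 2.112.
CYP2C8 (14%) and the residual 20% are unaffected.
New clearance relative to baseline: 2.112 + 0.14 + 0.2 = 2.452.
New AUC = baseline ÷ relative clearance = 1640 / 2.452 = 669 ng·h/mL.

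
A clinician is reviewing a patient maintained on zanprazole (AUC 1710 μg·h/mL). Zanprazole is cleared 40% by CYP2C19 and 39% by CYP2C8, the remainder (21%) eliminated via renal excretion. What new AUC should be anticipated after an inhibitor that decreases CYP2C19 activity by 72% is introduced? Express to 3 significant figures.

2.40 × 10³ μg·h/mL

The CYP2C19 pathway (40% of clearance) falls to 0.28× activity: 0.4 × 0.28 = 0.112.
CYP2C8 (39%) and the residual 21% are unaffected.
CL_new/CL_old = 0.112 + 0.39 + 0.21 = 0.712.
AUC ∝ 1/CL, so new value = 1710 / 0.712 = 2.40 × 10³ μg·h/mL.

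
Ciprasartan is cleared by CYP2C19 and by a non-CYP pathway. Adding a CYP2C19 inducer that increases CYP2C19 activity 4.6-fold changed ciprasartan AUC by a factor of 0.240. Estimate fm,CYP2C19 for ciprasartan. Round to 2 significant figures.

0.88

Call the CYP2C19 fraction fm. After the interaction, CL_new/CL_old = fm × 4.6 + (1 − fm).
AUC ratio = 1 / (new CL fraction), so new CL fraction = 1 / 0.240 = 4.167.
fm × 4.6 + 1 − fm = 4.167  ⇒  fm × (4.6 − 1) = 3.167  ⇒  fm = 0.88.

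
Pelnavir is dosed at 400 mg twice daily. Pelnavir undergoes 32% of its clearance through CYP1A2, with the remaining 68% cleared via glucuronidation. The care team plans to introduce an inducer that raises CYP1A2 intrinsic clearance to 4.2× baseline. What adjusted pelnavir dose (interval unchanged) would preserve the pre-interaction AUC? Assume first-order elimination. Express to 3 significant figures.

The CYP1A2 pathway (32% of clearance) is boosted to 4.2× activity: 0.32 × 4.2 = 1.344.
The remaining 68% of clearance is unaffected.
CL_new/CL_old = 1.344 + 0.68 = 2.024.
Exposure is unchanged when dose changes in proportion to clearance. New dose = 400 mg × 2.024 = 810 mg.

810 mg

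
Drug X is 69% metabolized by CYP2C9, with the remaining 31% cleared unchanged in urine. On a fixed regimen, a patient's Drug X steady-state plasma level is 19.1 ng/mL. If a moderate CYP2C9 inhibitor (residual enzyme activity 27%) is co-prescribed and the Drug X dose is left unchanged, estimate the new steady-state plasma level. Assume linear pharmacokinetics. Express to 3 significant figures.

The CYP2C9 pathway (69% of clearance) is reduced to 0.27× activity: 0.69 × 0.27 = 0.1863.
The remaining 31% of clearance is unaffected.
New clearance relative to baseline: 0.1863 + 0.31 = 0.4963.
With dosing unchanged, steady-state plasma level scales as 1/CL: 19.1 / 0.4963 = 38.5 ng/mL.

38.5 ng/mL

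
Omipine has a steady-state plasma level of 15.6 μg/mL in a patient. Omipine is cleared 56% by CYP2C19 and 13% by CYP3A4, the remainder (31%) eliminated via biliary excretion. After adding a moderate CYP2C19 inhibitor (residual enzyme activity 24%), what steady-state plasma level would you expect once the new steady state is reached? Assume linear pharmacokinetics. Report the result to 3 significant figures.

The CYP2C19 pathway (56% of clearance) drops to 0.24× activity: 0.56 × 0.24 = 0.1344.
CYP3A4 (13%) and the residual 31% are unaffected.
Relative clearance = 0.1344 + 0.13 + 0.31 = 0.5744.
New steady-state plasma level = baseline ÷ relative clearance = 15.6 / 0.5744 = 27.2 μg/mL.

27.2 μg/mL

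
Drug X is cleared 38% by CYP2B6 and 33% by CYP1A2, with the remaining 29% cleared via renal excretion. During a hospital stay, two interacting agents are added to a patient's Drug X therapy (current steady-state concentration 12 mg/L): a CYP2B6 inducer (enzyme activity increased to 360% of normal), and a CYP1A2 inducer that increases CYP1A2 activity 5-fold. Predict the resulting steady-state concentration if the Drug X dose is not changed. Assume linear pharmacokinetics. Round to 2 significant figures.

3.6 mg/L

The CYP2B6 pathway (38% of clearance) rises to 3.6× activity: 0.38 × 3.6 = 1.368.
The CYP1A2 pathway (33% of clearance) increases to 5× activity: 0.33 × 5 = 1.65.
Non-CYP routes (29%) are unchanged.
Relative clearance = 1.368 + 1.65 + 0.29 = 3.308.
New steady-state concentration = 12 / 3.308 = 3.6 mg/L (concentration scales inversely with clearance).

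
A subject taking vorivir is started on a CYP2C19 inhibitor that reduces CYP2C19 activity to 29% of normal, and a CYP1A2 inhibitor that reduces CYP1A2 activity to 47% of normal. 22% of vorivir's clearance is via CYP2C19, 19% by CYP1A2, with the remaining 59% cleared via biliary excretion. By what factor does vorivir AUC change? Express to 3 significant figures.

The CYP2C19 pathway (22% of clearance) drops to 0.29× activity: 0.22 × 0.29 = 0.0638.
The CYP1A2 pathway (19% of clearance) drops to 0.47× activity: 0.19 × 0.47 = 0.0893.
Non-CYP routes (59%) are unchanged.
New clearance relative to baseline: 0.0638 + 0.0893 + 0.59 = 0.7431.
Net AUC ratio = 1 / 0.7431 = 1.35.

1.35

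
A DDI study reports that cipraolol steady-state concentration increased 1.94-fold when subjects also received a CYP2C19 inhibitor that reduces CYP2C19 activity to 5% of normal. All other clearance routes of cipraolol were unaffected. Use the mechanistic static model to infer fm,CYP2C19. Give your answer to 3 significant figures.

0.510

Let fm be the CYP2C19 fraction. New clearance relative to baseline = fm × 0.05 + (1 − fm).
Steady-state concentration ratio = 1 / (new CL fraction), so new CL fraction = 1 / 1.94 = 0.5155.
fm × 0.05 + 1 − fm = 0.5155  ⇒  fm × (0.05 − 1) = −0.4845  ⇒  fm = 0.510.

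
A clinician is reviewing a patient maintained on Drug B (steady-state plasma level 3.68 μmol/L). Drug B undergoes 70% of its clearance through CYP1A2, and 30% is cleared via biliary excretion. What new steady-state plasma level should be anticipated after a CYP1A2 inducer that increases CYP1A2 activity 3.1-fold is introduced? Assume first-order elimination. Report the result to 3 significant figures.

The CYP1A2 pathway (70% of clearance) rises to 3.1× activity: 0.7 × 3.1 = 2.17.
The remaining 30% of clearance is unaffected.
Relative clearance = 2.17 + 0.3 = 2.47.
New steady-state plasma level = baseline ÷ relative clearance = 3.68 / 2.47 = 1.49 μmol/L.

1.49 μmol/L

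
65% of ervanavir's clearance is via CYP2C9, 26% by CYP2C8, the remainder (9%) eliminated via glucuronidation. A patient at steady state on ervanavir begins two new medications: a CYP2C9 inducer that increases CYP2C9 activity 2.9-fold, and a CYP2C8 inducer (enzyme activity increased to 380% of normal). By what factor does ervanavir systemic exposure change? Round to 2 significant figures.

CYP2C9: 0.65 × 2.9 = 1.885
CYP2C8: 0.26 × 3.8 = 0.988
Other: 0.09 (unchanged)
CL_new/CL_old = 1.885 + 0.988 + 0.09 = 2.963.
Systemic exposure ∝ 1/CL: fold-change = 1 / 2.963 = 0.34.

0.34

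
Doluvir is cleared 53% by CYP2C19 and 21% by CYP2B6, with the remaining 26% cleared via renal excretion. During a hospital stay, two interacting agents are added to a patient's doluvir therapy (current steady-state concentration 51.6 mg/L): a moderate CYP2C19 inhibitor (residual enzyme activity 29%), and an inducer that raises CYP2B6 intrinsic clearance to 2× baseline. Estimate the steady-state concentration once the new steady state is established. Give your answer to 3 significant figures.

The CYP2C19 pathway (53% of clearance) drops to 0.29× activity: 0.53 × 0.29 = 0.1537.
The CYP2B6 pathway (21% of clearance) rises to 2× activity: 0.21 × 2 = 0.42.
Non-CYP routes (26%) are unchanged.
Relative clearance = 0.1537 + 0.42 + 0.26 = 0.8337.
Dividing the baseline by the relative clearance: 51.6 / 0.8337 = 61.9 mg/L.

61.9 mg/L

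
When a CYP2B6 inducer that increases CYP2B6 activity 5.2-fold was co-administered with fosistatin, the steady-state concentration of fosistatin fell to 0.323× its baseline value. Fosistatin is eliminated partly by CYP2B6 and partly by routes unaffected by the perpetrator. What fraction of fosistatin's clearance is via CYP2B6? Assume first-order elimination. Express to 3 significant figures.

Let x = fm,CYP2B6. Because steady-state concentration ∝ 1/CL, relative clearance rose to 1/0.323 = 3.096.
Only the CYP2B6 route changed, so 3.096 = x·5.2 + (1 − x), giving x = 0.499.

0.499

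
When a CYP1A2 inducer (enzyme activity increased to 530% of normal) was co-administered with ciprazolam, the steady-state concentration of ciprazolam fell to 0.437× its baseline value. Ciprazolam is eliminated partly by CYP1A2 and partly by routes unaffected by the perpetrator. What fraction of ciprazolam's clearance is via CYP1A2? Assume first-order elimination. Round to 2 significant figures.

0.30

CL'/CL = 1 / 0.437 = 2.288
5.3·fm + (1 − fm) = 2.288
fm = (2.288 − 1) / (5.3 − 1) = 0.30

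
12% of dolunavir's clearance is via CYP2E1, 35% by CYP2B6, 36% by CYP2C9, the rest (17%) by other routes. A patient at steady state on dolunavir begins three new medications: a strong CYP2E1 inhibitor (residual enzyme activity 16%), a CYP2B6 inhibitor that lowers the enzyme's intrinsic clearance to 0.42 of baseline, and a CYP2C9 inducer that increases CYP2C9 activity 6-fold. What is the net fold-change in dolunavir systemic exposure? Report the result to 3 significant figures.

0.401

The CYP2E1 pathway (12% of clearance) drops to 0.16× activity: 0.12 × 0.16 = 0.0192.
The CYP2B6 pathway (35% of clearance) is reduced to 0.42× activity: 0.35 × 0.42 = 0.147.
The CYP2C9 pathway (36% of clearance) rises to 6× activity: 0.36 × 6 = 2.16.
Non-CYP routes (17%) are unchanged.
CL_new/CL_old = 0.0192 + 0.147 + 2.16 + 0.17 = 2.4962.
Net systemic exposure ratio = 1 / 2.4962 = 0.401.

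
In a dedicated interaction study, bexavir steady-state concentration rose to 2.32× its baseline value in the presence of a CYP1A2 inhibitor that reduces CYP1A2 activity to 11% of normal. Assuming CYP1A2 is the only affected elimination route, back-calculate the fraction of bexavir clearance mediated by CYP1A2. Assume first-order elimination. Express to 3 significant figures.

0.639

Let x = fm,CYP1A2. Because steady-state concentration ∝ 1/CL, relative clearance fell to 1/2.32 = 0.431.
Only the CYP1A2 route changed, so 0.431 = x·0.11 + (1 − x), giving x = 0.639.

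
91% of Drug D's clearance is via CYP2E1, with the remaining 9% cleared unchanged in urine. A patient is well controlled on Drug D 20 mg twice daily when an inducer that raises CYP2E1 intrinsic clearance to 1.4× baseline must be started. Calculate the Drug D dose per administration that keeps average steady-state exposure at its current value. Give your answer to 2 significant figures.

27 mg

CYP2E1: 0.91 × 1.4 = 1.274
Other: 0.09 (unchanged)
CL_new/CL_old = 1.274 + 0.09 = 1.364.
Exposure is unchanged when dose changes in proportion to clearance. New dose = 20 mg × 1.364 = 27 mg.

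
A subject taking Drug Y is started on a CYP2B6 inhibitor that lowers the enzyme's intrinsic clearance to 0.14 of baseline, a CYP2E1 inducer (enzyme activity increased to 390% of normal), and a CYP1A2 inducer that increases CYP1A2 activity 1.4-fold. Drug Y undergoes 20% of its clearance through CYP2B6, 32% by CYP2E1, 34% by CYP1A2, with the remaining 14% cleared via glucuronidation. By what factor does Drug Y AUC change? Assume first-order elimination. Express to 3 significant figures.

0.529

The CYP2B6 pathway (20% of clearance) is reduced to 0.14× activity: 0.2 × 0.14 = 0.028.
The CYP2E1 pathway (32% of clearance) is boosted to 3.9× activity: 0.32 × 3.9 = 1.248.
The CYP1A2 pathway (34% of clearance) is boosted to 1.4× activity: 0.34 × 1.4 = 0.476.
Non-CYP routes (14%) are unchanged.
CL_new/CL_old = 0.028 + 1.248 + 0.476 + 0.14 = 1.892.
Net AUC ratio = 1 / 1.892 = 0.529.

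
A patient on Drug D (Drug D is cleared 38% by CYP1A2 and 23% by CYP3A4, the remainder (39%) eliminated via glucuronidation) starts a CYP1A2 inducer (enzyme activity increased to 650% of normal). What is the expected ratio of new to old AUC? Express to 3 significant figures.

0.324

The CYP1A2 pathway (38% of clearance) rises to 6.5× activity: 0.38 × 6.5 = 2.47.
CYP3A4 (23%) and the residual 39% are unaffected.
Relative clearance = 2.47 + 0.23 + 0.39 = 3.09.
AUC ratio = CL_old/CL_new = 1 / 3.09 = 0.324.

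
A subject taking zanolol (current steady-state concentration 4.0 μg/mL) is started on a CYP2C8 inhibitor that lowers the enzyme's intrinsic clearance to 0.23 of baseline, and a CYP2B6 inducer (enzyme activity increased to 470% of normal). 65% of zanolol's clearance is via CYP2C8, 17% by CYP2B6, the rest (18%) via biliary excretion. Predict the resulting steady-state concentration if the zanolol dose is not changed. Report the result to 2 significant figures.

3.5 μg/mL

The CYP2C8 pathway (65% of clearance) falls to 0.23× activity: 0.65 × 0.23 = 0.1495.
The CYP2B6 pathway (17% of clearance) rises to 4.7× activity: 0.17 × 4.7 = 0.799.
The remaining 18% of clearance is unaffected.
CL_new/CL_old = 0.1495 + 0.799 + 0.18 = 1.1285.
Dividing the baseline by the relative clearance: 4.0 / 1.1285 = 3.5 μg/mL.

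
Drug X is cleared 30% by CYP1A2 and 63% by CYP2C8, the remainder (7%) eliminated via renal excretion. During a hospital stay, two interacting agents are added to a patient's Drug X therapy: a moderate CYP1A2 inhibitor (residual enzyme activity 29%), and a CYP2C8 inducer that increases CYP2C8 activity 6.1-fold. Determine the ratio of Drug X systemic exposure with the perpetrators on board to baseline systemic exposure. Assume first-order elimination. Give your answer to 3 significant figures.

0.250

The CYP1A2 pathway (30% of clearance) is reduced to 0.29× activity: 0.3 × 0.29 = 0.087.
The CYP2C8 pathway (63% of clearance) increases to 6.1× activity: 0.63 × 6.1 = 3.843.
The remaining 7% of clearance is unaffected.
New clearance relative to baseline: 0.087 + 3.843 + 0.07 = 4.
Because systemic exposure varies inversely with clearance, the combined effect is 1 / 4 = 0.250.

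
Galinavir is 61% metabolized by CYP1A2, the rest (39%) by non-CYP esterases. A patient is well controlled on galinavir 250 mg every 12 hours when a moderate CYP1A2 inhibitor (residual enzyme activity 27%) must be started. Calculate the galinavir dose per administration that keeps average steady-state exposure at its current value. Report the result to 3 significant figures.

The CYP1A2 pathway (61% of clearance) is reduced to 0.27× activity: 0.61 × 0.27 = 0.1647.
Non-CYP routes (39%) are unchanged.
Relative clearance = 0.1647 + 0.39 = 0.5547.
Exposure is unchanged when dose changes in proportion to clearance. New dose = 250 mg × 0.5547 = 139 mg.

139 mg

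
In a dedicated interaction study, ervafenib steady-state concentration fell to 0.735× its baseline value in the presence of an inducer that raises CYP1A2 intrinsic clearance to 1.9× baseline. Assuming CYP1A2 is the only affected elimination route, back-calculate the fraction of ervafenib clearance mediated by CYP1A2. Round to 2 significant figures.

CL'/CL = 1 / 0.735 = 1.361
1.9·fm + (1 − fm) = 1.361
fm = (1.361 − 1) / (1.9 − 1) = 0.40

0.40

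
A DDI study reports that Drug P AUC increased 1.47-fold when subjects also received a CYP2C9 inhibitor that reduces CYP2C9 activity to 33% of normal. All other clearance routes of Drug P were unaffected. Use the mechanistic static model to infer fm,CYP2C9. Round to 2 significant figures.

Call the CYP2C9 fraction fm. After the interaction, CL_new/CL_old = fm × 0.33 + (1 − fm).
AUC ratio = 1 / (new CL fraction), so new CL fraction = 1 / 1.47 = 0.6803.
fm × 0.33 + 1 − fm = 0.6803  ⇒  fm × (0.33 − 1) = −0.3197  ⇒  fm = 0.48.

0.48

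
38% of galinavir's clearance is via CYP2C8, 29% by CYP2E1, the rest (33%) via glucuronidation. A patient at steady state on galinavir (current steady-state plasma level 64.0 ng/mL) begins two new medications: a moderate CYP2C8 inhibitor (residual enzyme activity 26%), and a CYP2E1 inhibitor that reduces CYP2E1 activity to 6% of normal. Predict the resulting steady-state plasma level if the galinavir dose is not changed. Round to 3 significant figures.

The CYP2C8 pathway (38% of clearance) falls to 0.26× activity: 0.38 × 0.26 = 0.0988.
The CYP2E1 pathway (29% of clearance) drops to 0.06× activity: 0.29 × 0.06 = 0.0174.
Non-CYP routes (33%) are unchanged.
Relative clearance = 0.0988 + 0.0174 + 0.33 = 0.4462.
Dividing the baseline by the relative clearance: 64.0 / 0.4462 = 143 ng/mL.

143 ng/mL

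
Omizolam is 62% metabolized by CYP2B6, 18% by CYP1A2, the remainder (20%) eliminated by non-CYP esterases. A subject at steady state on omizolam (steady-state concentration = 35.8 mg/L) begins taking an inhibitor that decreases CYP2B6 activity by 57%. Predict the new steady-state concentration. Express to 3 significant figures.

55.4 mg/L

The CYP2B6 pathway (62% of clearance) falls to 0.43× activity: 0.62 × 0.43 = 0.2666.
CYP1A2 (18%) and the residual 20% are unaffected.
CL_new/CL_old = 0.2666 + 0.18 + 0.2 = 0.6466.
Steady-state concentration ∝ 1/CL, so new value = 35.8 / 0.6466 = 55.4 mg/L.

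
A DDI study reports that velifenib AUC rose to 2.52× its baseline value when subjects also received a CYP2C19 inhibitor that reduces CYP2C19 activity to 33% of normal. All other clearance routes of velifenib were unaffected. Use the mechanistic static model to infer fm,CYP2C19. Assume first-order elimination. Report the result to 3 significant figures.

0.900

Write x for the fraction cleared via CYP2C19. The observed AUC change means clearance fell to 1/2.52 = 0.3968 of baseline.
Setting x·0.33 + (1 − x) = 0.3968 and solving: x = (0.3968 − 1)/(0.33 − 1) = 0.900.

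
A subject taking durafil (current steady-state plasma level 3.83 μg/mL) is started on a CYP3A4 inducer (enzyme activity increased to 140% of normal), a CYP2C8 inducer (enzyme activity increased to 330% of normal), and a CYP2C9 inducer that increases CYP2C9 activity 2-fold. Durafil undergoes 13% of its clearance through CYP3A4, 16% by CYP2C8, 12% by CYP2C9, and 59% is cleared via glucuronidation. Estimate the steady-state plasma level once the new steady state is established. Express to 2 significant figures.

2.5 μg/mL

The CYP3A4 pathway (13% of clearance) rises to 1.4× activity: 0.13 × 1.4 = 0.182.
The CYP2C8 pathway (16% of clearance) is boosted to 3.3× activity: 0.16 × 3.3 = 0.528.
The CYP2C9 pathway (12% of clearance) is boosted to 2× activity: 0.12 × 2 = 0.24.
Non-CYP routes (59%) are unchanged.
New clearance relative to baseline: 0.182 + 0.528 + 0.24 + 0.59 = 1.54.
Dividing the baseline by the relative clearance: 3.83 / 1.54 = 2.5 μg/mL.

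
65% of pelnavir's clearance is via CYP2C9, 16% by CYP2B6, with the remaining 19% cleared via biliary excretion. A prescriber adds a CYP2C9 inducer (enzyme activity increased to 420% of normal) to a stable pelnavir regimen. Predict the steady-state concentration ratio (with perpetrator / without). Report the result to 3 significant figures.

0.325

The CYP2C9 pathway (65% of clearance) increases to 4.2× activity: 0.65 × 4.2 = 2.73.
CYP2B6 (16%) and the residual 19% are unaffected.
CL_new/CL_old = 2.73 + 0.16 + 0.19 = 3.08.
Steady-state concentration ratio = CL_old/CL_new = 1 / 3.08 = 0.325.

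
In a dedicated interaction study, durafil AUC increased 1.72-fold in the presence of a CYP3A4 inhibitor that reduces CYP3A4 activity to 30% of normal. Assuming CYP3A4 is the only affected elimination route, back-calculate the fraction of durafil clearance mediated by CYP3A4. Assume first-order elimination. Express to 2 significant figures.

Call the CYP3A4 fraction fm. After the interaction, CL_new/CL_old = fm × 0.3 + (1 − fm).
AUC ratio = 1 / (new CL fraction), so new CL fraction = 1 / 1.72 = 0.5814.
fm × 0.3 + 1 − fm = 0.5814  ⇒  fm × (0.3 − 1) = −0.4186  ⇒  fm = 0.60.

0.60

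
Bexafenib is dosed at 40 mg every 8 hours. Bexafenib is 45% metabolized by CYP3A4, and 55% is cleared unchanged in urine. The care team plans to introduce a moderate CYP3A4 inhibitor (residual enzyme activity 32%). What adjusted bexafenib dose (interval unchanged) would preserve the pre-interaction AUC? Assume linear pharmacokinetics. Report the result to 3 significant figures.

27.8 mg

The CYP3A4 pathway (45% of clearance) falls to 0.32× activity: 0.45 × 0.32 = 0.144.
The remaining 55% of clearance is unaffected.
Relative clearance = 0.144 + 0.55 = 0.694.
Exposure is unchanged when dose changes in proportion to clearance. New dose = 40 mg × 0.694 = 27.8 mg.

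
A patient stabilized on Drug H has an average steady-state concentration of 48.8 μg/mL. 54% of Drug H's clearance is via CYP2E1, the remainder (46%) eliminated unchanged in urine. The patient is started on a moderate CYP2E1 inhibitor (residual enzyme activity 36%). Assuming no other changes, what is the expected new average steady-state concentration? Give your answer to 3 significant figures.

74.6 μg/mL

The CYP2E1 pathway (54% of clearance) falls to 0.36× activity: 0.54 × 0.36 = 0.1944.
The remaining 46% of clearance is unaffected.
CL_new/CL_old = 0.1944 + 0.46 = 0.6544.
Average steady-state concentration ∝ 1/CL, so new value = 48.8 / 0.6544 = 74.6 μg/mL.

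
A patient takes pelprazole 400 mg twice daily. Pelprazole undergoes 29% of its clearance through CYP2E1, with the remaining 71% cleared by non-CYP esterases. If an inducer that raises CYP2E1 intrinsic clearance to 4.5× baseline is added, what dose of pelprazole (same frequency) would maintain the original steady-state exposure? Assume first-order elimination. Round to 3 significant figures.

806 mg

The CYP2E1 pathway (29% of clearance) is boosted to 4.5× activity: 0.29 × 4.5 = 1.305.
Non-CYP routes (71%) are unchanged.
CL_new/CL_old = 1.305 + 0.71 = 2.015.
Exposure is unchanged when dose changes in proportion to clearance. New dose = 400 mg × 2.015 = 806 mg.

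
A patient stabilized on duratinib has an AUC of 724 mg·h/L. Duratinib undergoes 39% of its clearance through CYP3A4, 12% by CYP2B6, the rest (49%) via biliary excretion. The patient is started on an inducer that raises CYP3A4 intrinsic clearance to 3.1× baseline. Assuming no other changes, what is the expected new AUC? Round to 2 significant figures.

4.0 × 10² mg·h/L

The CYP3A4 pathway (39% of clearance) is boosted to 3.1× activity: 0.39 × 3.1 = 1.209.
CYP2B6 (12%) and the residual 49% are unaffected.
CL_new/CL_old = 1.209 + 0.12 + 0.49 = 1.819.
AUC ∝ 1/CL, so new value = 724 / 1.819 = 4.0 × 10² mg·h/L.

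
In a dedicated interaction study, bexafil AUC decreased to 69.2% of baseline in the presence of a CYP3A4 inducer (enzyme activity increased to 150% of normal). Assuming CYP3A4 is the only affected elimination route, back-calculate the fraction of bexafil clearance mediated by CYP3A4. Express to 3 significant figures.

Call the CYP3A4 fraction fm. After the interaction, CL_new/CL_old = fm × 1.5 + (1 − fm).
AUC ratio = 1 / (new CL fraction), so new CL fraction = 1 / 0.692 = 1.445.
fm × 1.5 + 1 − fm = 1.445  ⇒  fm × (1.5 − 1) = 0.4451  ⇒  fm = 0.890.

0.890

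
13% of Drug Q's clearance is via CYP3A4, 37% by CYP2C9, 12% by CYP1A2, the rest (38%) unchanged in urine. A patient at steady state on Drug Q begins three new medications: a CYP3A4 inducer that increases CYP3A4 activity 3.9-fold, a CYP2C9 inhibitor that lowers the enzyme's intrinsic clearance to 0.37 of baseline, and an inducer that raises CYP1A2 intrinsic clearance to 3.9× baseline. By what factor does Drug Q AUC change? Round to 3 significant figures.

The CYP3A4 pathway (13% of clearance) is boosted to 3.9× activity: 0.13 × 3.9 = 0.507.
The CYP2C9 pathway (37% of clearance) falls to 0.37× activity: 0.37 × 0.37 = 0.1369.
The CYP1A2 pathway (12% of clearance) rises to 3.9× activity: 0.12 × 3.9 = 0.468.
The remaining 38% of clearance is unaffected.
New clearance relative to baseline: 0.507 + 0.1369 + 0.468 + 0.38 = 1.4919.
AUC ∝ 1/CL: fold-change = 1 / 1.4919 = 0.670.

0.670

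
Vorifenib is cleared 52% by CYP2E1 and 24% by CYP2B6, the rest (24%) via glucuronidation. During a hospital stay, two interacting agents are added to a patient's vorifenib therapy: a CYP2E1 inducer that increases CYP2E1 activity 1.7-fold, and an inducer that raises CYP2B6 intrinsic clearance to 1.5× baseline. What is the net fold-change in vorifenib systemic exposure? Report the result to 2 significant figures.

0.67

The CYP2E1 pathway (52% of clearance) increases to 1.7× activity: 0.52 × 1.7 = 0.884.
The CYP2B6 pathway (24% of clearance) increases to 1.5× activity: 0.24 × 1.5 = 0.36.
Non-CYP routes (24%) are unchanged.
Relative clearance = 0.884 + 0.36 + 0.24 = 1.484.
Systemic exposure ∝ 1/CL: fold-change = 1 / 1.484 = 0.67.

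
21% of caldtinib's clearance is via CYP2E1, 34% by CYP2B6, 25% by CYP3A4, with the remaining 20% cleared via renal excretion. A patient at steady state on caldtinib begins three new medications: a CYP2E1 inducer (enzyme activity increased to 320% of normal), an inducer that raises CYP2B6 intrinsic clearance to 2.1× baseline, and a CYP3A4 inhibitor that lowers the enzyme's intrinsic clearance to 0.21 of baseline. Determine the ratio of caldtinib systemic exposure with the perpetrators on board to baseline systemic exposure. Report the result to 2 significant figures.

0.61

CYP2E1: 0.21 × 3.2 = 0.672
CYP2B6: 0.34 × 2.1 = 0.714
CYP3A4: 0.25 × 0.21 = 0.0525
Other: 0.2 (unchanged)
New clearance relative to baseline: 0.672 + 0.714 + 0.0525 + 0.2 = 1.6385.
Because systemic exposure varies inversely with clearance, the combined effect is 1 / 1.6385 = 0.61.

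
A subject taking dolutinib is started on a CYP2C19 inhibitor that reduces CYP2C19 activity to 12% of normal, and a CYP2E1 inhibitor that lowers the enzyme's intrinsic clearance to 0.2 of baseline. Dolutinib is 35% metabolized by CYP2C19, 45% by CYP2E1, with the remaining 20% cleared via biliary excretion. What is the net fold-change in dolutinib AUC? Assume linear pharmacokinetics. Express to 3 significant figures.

3.01

The CYP2C19 pathway (35% of clearance) falls to 0.12× activity: 0.35 × 0.12 = 0.042.
The CYP2E1 pathway (45% of clearance) falls to 0.2× activity: 0.45 × 0.2 = 0.09.
The remaining 20% of clearance is unaffected.
CL_new/CL_old = 0.042 + 0.09 + 0.2 = 0.332.
AUC ∝ 1/CL: fold-change = 1 / 0.332 = 3.01.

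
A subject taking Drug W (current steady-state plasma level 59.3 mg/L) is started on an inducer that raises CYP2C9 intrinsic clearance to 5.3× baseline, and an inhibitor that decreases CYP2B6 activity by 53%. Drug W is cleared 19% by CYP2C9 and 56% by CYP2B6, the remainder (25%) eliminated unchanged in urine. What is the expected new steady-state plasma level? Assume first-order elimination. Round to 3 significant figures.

39.0 mg/L

CYP2C9: 0.19 × 5.3 = 1.007
CYP2B6: 0.56 × 0.47 = 0.2632
Other: 0.25 (unchanged)
New clearance relative to baseline: 1.007 + 0.2632 + 0.25 = 1.5202.
Dividing the baseline by the relative clearance: 59.3 / 1.5202 = 39.0 mg/L.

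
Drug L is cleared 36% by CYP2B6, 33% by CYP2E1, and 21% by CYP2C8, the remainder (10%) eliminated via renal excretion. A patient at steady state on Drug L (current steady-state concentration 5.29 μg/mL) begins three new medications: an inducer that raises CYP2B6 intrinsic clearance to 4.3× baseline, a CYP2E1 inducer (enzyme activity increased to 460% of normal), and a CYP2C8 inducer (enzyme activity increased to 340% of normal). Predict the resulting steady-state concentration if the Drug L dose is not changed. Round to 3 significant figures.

The CYP2B6 pathway (36% of clearance) is boosted to 4.3× activity: 0.36 × 4.3 = 1.548.
The CYP2E1 pathway (33% of clearance) increases to 4.6× activity: 0.33 × 4.6 = 1.518.
The CYP2C8 pathway (21% of clearance) increases to 3.4× activity: 0.21 × 3.4 = 0.714.
The remaining 10% of clearance is unaffected.
CL_new/CL_old = 1.548 + 1.518 + 0.714 + 0.1 = 3.88.
New steady-state concentration = 5.29 / 3.88 = 1.36 μg/mL (concentration scales inversely with clearance).

1.36 μg/mL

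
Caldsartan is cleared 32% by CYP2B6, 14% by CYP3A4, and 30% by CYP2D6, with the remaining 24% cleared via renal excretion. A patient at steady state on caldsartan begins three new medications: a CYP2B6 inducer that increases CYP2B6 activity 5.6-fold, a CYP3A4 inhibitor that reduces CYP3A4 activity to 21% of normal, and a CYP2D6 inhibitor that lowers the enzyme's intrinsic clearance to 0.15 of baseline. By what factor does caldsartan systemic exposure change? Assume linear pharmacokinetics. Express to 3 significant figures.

The CYP2B6 pathway (32% of clearance) is boosted to 5.6× activity: 0.32 × 5.6 = 1.792.
The CYP3A4 pathway (14% of clearance) drops to 0.21× activity: 0.14 × 0.21 = 0.0294.
The CYP2D6 pathway (30% of clearance) drops to 0.15× activity: 0.3 × 0.15 = 0.045.
Non-CYP routes (24%) are unchanged.
Relative clearance = 1.792 + 0.0294 + 0.045 + 0.24 = 2.1064.
Because systemic exposure varies inversely with clearance, the combined effect is 1 / 2.1064 = 0.475.

0.475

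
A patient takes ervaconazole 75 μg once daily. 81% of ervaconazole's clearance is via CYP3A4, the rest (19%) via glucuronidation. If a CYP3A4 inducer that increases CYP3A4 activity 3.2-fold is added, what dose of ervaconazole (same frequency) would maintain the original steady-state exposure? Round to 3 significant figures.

209 μg

CYP3A4: 0.81 × 3.2 = 2.592
Other: 0.19 (unchanged)
CL_new/CL_old = 2.592 + 0.19 = 2.782.
Css,avg = (dose rate)/CL, so holding Css fixed requires dose ∝ CL: 75 × 2.782 = 209 μg.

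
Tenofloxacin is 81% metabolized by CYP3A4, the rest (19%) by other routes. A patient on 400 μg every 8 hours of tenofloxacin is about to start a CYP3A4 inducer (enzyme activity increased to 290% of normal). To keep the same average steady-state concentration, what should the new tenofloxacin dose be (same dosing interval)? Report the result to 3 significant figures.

The CYP3A4 pathway (81% of clearance) increases to 2.9× activity: 0.81 × 2.9 = 2.349.
The remaining 19% of clearance is unaffected.
Relative clearance = 2.349 + 0.19 = 2.539.
To maintain the same steady-state level, dose must scale with clearance: new dose = 400 × 2.539 = 1.02 × 10³ μg.

1.02 × 10³ μg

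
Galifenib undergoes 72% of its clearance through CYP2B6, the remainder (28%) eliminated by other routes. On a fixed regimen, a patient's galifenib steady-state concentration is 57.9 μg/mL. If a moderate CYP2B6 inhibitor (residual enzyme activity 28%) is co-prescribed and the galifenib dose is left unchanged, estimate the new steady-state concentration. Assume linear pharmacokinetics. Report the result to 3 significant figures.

120 μg/mL

CYP2B6: 0.72 × 0.28 = 0.2016
Other: 0.28 (unchanged)
New clearance relative to baseline: 0.2016 + 0.28 = 0.4816.
With dosing unchanged, steady-state concentration scales as 1/CL: 57.9 / 0.4816 = 120 μg/mL.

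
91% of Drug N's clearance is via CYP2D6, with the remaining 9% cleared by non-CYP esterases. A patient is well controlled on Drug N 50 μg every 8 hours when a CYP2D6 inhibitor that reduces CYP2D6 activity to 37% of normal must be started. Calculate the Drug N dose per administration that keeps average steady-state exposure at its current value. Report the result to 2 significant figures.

21 μg

The CYP2D6 pathway (91% of clearance) drops to 0.37× activity: 0.91 × 0.37 = 0.3367.
The remaining 9% of clearance is unaffected.
Relative clearance = 0.3367 + 0.09 = 0.4267.
To maintain the same steady-state level, dose must scale with clearance: new dose = 50 × 0.4267 = 21 μg.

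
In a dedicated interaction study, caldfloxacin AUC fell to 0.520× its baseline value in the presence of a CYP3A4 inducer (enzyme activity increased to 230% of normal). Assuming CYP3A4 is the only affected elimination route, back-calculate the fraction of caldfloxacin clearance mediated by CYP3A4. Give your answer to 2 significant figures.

Write x for the fraction cleared via CYP3A4. The observed AUC change means clearance rose to 1/0.520 = 1.923 of baseline.
Only the CYP3A4 route changed, so 1.923 = x·2.3 + (1 − x), giving x = 0.71.

0.71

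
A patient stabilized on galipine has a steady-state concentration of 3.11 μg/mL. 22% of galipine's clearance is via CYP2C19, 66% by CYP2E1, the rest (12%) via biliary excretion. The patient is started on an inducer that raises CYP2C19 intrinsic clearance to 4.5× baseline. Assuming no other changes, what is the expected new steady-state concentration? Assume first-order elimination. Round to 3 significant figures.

The CYP2C19 pathway (22% of clearance) is boosted to 4.5× activity: 0.22 × 4.5 = 0.99.
CYP2E1 (66%) and the residual 12% are unaffected.
New clearance relative to baseline: 0.99 + 0.66 + 0.12 = 1.77.
New steady-state concentration = baseline ÷ relative clearance = 3.11 / 1.77 = 1.76 μg/mL.

1.76 μg/mL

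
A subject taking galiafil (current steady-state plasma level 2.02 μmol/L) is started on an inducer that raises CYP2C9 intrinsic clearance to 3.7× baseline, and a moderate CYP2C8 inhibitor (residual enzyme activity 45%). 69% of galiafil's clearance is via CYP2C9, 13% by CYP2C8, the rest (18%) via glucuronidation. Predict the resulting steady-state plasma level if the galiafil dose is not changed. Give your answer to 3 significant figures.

CYP2C9: 0.69 × 3.7 = 2.553
CYP2C8: 0.13 × 0.45 = 0.0585
Other: 0.18 (unchanged)
New clearance relative to baseline: 2.553 + 0.0585 + 0.18 = 2.7915.
New steady-state plasma level = 2.02 / 2.7915 = 0.724 μmol/L (concentration scales inversely with clearance).

0.724 μmol/L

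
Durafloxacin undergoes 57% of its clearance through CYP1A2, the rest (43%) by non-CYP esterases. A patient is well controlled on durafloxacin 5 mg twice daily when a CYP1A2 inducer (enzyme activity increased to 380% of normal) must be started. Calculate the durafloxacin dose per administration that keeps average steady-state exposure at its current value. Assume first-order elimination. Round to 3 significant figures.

The CYP1A2 pathway (57% of clearance) increases to 3.8× activity: 0.57 × 3.8 = 2.166.
The remaining 43% of clearance is unaffected.
Relative clearance = 2.166 + 0.43 = 2.596.
Css,avg = (dose rate)/CL, so holding Css fixed requires dose ∝ CL: 5 × 2.596 = 13.0 mg.

13.0 mg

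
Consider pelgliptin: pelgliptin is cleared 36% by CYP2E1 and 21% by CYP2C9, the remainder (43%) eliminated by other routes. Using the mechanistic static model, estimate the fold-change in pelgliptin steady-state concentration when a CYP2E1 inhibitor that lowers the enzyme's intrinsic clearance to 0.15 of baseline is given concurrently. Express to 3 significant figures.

The CYP2E1 pathway (36% of clearance) drops to 0.15× activity: 0.36 × 0.15 = 0.054.
CYP2C9 (21%) and the residual 43% are unaffected.
CL_new/CL_old = 0.054 + 0.21 + 0.43 = 0.694.
Since steady-state concentration ∝ 1/CL, the ratio is 1 / 0.694 = 1.44.

1.44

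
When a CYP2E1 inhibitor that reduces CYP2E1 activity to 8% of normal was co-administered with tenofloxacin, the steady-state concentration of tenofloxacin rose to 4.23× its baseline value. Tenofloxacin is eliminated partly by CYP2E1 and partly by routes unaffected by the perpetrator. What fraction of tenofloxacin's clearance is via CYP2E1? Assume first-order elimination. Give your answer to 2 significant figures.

0.83

Call the CYP2E1 fraction fm. After the interaction, CL_new/CL_old = fm × 0.08 + (1 − fm).
Steady-state concentration ratio = 1 / (new CL fraction), so new CL fraction = 1 / 4.23 = 0.2364.
fm × 0.08 + 1 − fm = 0.2364  ⇒  fm × (0.08 − 1) = −0.7636  ⇒  fm = 0.83.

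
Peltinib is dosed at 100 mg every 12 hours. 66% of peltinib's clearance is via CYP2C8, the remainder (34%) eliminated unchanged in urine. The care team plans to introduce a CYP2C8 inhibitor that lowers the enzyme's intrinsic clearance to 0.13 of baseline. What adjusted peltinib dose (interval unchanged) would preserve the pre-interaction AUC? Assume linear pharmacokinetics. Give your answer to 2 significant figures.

43 mg

CYP2C8: 0.66 × 0.13 = 0.0858
Other: 0.34 (unchanged)
CL_new/CL_old = 0.0858 + 0.34 = 0.4258.
Css,avg = (dose rate)/CL, so holding Css fixed requires dose ∝ CL: 100 × 0.4258 = 43 mg.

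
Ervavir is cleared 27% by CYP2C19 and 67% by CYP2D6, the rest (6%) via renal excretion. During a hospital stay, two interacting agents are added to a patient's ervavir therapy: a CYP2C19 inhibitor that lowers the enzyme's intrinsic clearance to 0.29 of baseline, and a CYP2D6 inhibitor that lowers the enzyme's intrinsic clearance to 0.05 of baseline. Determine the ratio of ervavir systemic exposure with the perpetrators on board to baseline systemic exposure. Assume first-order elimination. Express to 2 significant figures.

The CYP2C19 pathway (27% of clearance) drops to 0.29× activity: 0.27 × 0.29 = 0.0783.
The CYP2D6 pathway (67% of clearance) is reduced to 0.05× activity: 0.67 × 0.05 = 0.0335.
The remaining 6% of clearance is unaffected.
Relative clearance = 0.0783 + 0.0335 + 0.06 = 0.1718.
Systemic exposure ∝ 1/CL: fold-change = 1 / 0.1718 = 5.8.

5.8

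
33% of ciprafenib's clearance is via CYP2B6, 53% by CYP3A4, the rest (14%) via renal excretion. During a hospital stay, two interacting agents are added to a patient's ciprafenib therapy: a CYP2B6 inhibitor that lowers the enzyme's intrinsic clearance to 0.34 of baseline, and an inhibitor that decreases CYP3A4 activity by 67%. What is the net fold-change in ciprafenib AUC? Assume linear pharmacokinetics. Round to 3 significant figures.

2.34

The CYP2B6 pathway (33% of clearance) drops to 0.34× activity: 0.33 × 0.34 = 0.1122.
The CYP3A4 pathway (53% of clearance) drops to 0.33× activity: 0.53 × 0.33 = 0.1749.
Non-CYP routes (14%) are unchanged.
Relative clearance = 0.1122 + 0.1749 + 0.14 = 0.4271.
Net AUC ratio = 1 / 0.4271 = 2.34.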